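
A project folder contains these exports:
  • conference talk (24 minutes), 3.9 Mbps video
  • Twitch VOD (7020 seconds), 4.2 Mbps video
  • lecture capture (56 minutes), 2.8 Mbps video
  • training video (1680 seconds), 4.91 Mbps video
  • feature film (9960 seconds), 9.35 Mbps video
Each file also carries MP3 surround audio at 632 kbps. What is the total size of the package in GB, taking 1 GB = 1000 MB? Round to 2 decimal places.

Audio: 632 kbps = 0.632 Mbps.
conference talk: 4.532 Mbps × 1440 s = 6526.1 Mb
Twitch VOD: 4.832 Mbps × 7020 s = 33920.6 Mb
lecture capture: 3.432 Mbps × 3360 s = 11531.5 Mb
training video: 5.542 Mbps × 1680 s = 9310.6 Mb
feature film: 9.982 Mbps × 9960 s = 99420.7 Mb
Total: 160709.5 Mb = 20088.7 MB.
= 20.09 GB.

20.09 GB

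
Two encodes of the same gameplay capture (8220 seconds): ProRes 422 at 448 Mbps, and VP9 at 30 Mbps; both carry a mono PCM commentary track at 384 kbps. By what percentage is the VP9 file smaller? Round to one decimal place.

Audio: 384 kbps = 0.384 Mbps.
ProRes 422: 448.384 Mbps × 8220 s = 3685716.5 Mb = 429.074 GiB.
VP9: 30.384 Mbps × 8220 s = 249756.5 Mb = 29.075 GiB.
Reduction: (1 − 29.075/429.074) × 100 = 93.22%.

93.2%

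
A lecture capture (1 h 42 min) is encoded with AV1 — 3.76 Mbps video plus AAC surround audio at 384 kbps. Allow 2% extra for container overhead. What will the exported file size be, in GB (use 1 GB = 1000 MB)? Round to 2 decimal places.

3.23 GB

1 h 42 min = 102 min = 6120 s
Audio: 384 kbps = 0.384 Mbps.
Total bitrate: 3.76 + 0.384 = 4.144 Mbps.
Stream data: 4.144 Mbps × 6120 s = 25361.3 Mb.
With 2% container overhead: ×1.02.
25,869 Mb ÷ 8 = 3,234 MB → 3.234 GB.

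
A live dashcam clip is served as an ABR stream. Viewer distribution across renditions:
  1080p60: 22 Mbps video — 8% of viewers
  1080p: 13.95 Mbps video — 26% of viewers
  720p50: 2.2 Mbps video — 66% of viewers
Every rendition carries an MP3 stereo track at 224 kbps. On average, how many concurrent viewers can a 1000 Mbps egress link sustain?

141

Audio: 224 kbps = 0.224 Mbps.
Average per-viewer bitrate: 0.08×22.224 + 0.26×14.174 + 0.66×2.424 = 7.063 Mbps.
1000 Mbps = 1,000 Mbps; 1,000 / 7.063 = 141.58 → 141.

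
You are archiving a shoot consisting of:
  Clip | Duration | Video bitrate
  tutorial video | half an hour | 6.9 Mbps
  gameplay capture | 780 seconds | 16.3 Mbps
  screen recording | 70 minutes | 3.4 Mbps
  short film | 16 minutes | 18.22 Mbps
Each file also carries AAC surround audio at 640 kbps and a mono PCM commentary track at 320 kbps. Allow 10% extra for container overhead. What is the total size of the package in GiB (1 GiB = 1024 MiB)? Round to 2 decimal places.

8.24 GiB

Audio total: 640 + 320 = 960 kbps = 0.960 Mbps.
tutorial video: 7.860 Mbps × 1800 s × 1.10 = 15562.8 Mb
gameplay capture: 17.260 Mbps × 780 s × 1.10 = 14809.1 Mb
screen recording: 4.360 Mbps × 4200 s × 1.10 = 20143.2 Mb
short film: 19.180 Mbps × 960 s × 1.10 = 20254.1 Mb
Total: 70769.2 Mb = 8846.1 MB.
= 8.239 GiB.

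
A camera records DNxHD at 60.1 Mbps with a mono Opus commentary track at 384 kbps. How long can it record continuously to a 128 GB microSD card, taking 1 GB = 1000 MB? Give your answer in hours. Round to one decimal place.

4.7 hours

Audio: 384 kbps = 0.384 Mbps.
Total bitrate: 60.1 + 0.384 = 60.484 Mbps.
Capacity: 128 GB = 1,024,000 Mb.
Recording time: 1,024,000 / 60.484 = 16,930 s ≈ 4.70 hours.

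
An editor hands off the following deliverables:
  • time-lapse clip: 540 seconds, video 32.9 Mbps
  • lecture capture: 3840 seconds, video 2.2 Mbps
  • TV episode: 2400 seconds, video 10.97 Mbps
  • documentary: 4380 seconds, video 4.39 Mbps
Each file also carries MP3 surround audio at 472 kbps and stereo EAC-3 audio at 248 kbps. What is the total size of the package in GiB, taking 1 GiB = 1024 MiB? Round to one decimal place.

Audio total: 472 + 248 = 720 kbps = 0.720 Mbps.
time-lapse clip: 33.620 Mbps × 540 s = 18154.8 Mb
lecture capture: 2.920 Mbps × 3840 s = 11212.8 Mb
TV episode: 11.690 Mbps × 2400 s = 28056.0 Mb
documentary: 5.110 Mbps × 4380 s = 22381.8 Mb
Total: 79805.4 Mb = 9975.7 MB.
= 9.291 GiB.

9.3 GiB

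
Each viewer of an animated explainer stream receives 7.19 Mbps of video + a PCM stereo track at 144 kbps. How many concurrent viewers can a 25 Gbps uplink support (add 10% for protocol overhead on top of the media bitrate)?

3098

Audio: 144 kbps = 0.144 Mbps.
Per-viewer media rate: 7.334 Mbps.
On the wire with 10% overhead: 8.067 Mbps.
25 Gbps = 25,000 Mbps; 25,000 / 8.067 = 3098.89 → 3098 viewers.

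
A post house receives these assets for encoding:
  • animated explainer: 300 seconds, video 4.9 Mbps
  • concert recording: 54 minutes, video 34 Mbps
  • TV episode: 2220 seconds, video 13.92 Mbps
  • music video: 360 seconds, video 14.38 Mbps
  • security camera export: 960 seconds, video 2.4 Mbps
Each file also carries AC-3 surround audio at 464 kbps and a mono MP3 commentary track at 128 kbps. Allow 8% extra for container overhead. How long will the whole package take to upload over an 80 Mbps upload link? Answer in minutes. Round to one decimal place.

34.7 minutes

Audio total: 464 + 128 = 592 kbps = 0.592 Mbps.
animated explainer: 5.492 Mbps × 300 s × 1.08 = 1779.4 Mb
concert recording: 34.592 Mbps × 3240 s × 1.08 = 121044.3 Mb
TV episode: 14.512 Mbps × 2220 s × 1.08 = 34794.0 Mb
music video: 14.972 Mbps × 360 s × 1.08 = 5821.1 Mb
security camera export: 2.992 Mbps × 960 s × 1.08 = 3102.1 Mb
Total: 166540.9 Mb = 20817.6 MB.
At 80 Mbps: 166540.9 / 80 = 2082 s ≈ 34.7 minutes.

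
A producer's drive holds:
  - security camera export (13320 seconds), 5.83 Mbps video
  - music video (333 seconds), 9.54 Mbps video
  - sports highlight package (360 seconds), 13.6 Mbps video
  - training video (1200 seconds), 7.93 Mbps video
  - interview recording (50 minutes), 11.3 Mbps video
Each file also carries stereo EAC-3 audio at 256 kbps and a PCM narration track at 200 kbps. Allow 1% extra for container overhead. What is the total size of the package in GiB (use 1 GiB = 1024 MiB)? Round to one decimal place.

16.2 GiB

Audio total: 256 + 200 = 456 kbps = 0.456 Mbps.
security camera export: 6.286 Mbps × 13320 s × 1.01 = 84566.8 Mb
music video: 9.996 Mbps × 333 s × 1.01 = 3362.0 Mb
sports highlight package: 14.056 Mbps × 360 s × 1.01 = 5110.8 Mb
training video: 8.386 Mbps × 1200 s × 1.01 = 10163.8 Mb
interview recording: 11.756 Mbps × 3000 s × 1.01 = 35620.7 Mb
Total: 138824.0 Mb = 17353.0 MB.
= 16.16 GiB.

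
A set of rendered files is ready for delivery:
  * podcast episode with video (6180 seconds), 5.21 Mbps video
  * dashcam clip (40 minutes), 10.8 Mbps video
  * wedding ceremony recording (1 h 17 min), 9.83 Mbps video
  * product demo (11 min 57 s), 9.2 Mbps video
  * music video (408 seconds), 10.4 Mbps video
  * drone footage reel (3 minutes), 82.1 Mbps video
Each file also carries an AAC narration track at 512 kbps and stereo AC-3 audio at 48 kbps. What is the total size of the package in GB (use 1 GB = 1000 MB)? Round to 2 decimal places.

17.16 GB

Audio total: 512 + 48 = 560 kbps = 0.560 Mbps.
podcast episode with video: 5.770 Mbps × 6180 s = 35658.6 Mb
dashcam clip: 11.360 Mbps × 2400 s = 27264.0 Mb
wedding ceremony recording: 10.390 Mbps × 4620 s = 48001.8 Mb
product demo: 9.760 Mbps × 717 s = 6997.9 Mb
music video: 10.960 Mbps × 408 s = 4471.7 Mb
drone footage reel: 82.660 Mbps × 180 s = 14878.8 Mb
Total: 137272.8 Mb = 17159.1 MB.
= 17.16 GB.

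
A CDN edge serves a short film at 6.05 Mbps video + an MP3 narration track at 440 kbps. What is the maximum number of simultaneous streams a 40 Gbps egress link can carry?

Audio: 440 kbps = 0.440 Mbps.
Per-viewer media rate: 6.490 Mbps.
40 Gbps = 40,000 Mbps; 40,000 / 6.490 = 6163.33 → 6163 viewers.

6163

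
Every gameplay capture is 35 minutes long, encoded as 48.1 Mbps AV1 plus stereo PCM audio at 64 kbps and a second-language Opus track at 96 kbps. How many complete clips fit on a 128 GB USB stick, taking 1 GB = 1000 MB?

35 min = 2100 s
Audio total: 64 + 96 = 160 kbps = 0.160 Mbps.
Total bitrate: 48.260 Mbps.
Per item: 48.260 Mbps × 2100 s = 101,346 Mb = 12,668 MB.
Capacity: 128 GB = 1,024,000 Mb; 10.10 items → 10 complete.

10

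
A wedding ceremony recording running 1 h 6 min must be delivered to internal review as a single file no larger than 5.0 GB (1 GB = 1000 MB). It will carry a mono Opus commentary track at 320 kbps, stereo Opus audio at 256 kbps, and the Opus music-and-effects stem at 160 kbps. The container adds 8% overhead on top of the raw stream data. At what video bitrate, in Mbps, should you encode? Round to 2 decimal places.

8.62 Mbps

Budget: 5.0 GB = 40000.0 Mb.
Stream payload after overhead: 40000.0 / 1.08 = 37037.0 Mb.
1 h 6 min = 66 min = 3960 s
Total bitrate budget: 37037.0 Mb / 3960 s = 9.353 Mbps.
Audio total: 320 + 256 + 160 = 736 kbps = 0.736 Mbps.
Video: 9.353 − 0.736 = 8.617 Mbps.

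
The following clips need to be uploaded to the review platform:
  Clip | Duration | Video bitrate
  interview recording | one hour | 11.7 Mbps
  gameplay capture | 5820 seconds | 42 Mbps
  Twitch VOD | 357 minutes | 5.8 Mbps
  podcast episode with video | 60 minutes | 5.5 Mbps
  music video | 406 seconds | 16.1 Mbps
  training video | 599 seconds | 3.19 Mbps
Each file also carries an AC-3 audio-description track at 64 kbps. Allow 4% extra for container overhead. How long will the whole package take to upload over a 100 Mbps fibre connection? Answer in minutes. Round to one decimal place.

Audio: 64 kbps = 0.064 Mbps.
interview recording: 11.764 Mbps × 3600 s × 1.04 = 44044.4 Mb
gameplay capture: 42.064 Mbps × 5820 s × 1.04 = 254605.0 Mb
Twitch VOD: 5.864 Mbps × 21420 s × 1.04 = 130631.2 Mb
podcast episode with video: 5.564 Mbps × 3600 s × 1.04 = 20831.6 Mb
music video: 16.164 Mbps × 406 s × 1.04 = 6825.1 Mb
training video: 3.254 Mbps × 599 s × 1.04 = 2027.1 Mb
Total: 458964.4 Mb = 57370.5 MB.
At 100 Mbps: 458964.4 / 100 = 4590 s ≈ 76.5 minutes.

76.5 minutes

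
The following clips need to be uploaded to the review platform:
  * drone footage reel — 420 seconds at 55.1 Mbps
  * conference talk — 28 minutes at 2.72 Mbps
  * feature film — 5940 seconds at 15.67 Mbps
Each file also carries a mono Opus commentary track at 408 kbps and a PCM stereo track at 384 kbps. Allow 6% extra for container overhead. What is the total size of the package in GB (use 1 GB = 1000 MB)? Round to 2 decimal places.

16.85 GB

Audio total: 408 + 384 = 792 kbps = 0.792 Mbps.
drone footage reel: 55.892 Mbps × 420 s × 1.06 = 24883.1 Mb
conference talk: 3.512 Mbps × 1680 s × 1.06 = 6254.2 Mb
feature film: 16.462 Mbps × 5940 s × 1.06 = 103651.3 Mb
Total: 134788.6 Mb = 16848.6 MB.
= 16.85 GB.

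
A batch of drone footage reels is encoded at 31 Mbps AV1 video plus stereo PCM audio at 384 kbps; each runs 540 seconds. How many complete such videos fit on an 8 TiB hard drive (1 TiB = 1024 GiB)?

Audio: 384 kbps = 0.384 Mbps.
Total bitrate: 31.384 Mbps.
Per item: 31.384 Mbps × 540 s = 16,947 Mb = 2,118 MB.
Capacity: 8 TiB = 70,368,744 Mb; 4152.20 items → 4152 complete.

4152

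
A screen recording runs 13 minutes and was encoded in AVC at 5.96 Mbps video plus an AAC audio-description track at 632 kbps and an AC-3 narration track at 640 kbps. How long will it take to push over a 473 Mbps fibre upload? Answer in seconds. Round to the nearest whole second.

13 min = 780 s
Audio total: 632 + 640 = 1272 kbps = 1.272 Mbps.
Total bitrate: 7.232 Mbps.
File: 7.232 Mbps × 780 s = 5641.0 Mb.
At 473 Mbps: 5641.0 / 473 = 11.9 s ≈ 11.9 seconds.

12 seconds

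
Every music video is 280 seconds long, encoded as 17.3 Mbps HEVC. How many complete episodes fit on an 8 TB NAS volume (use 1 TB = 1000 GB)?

Per item: 17.300 Mbps × 280 s = 4,844 Mb = 605.5 MB.
Capacity: 8 TB = 64,000,000 Mb; 13212.22 items → 13212 complete.

13212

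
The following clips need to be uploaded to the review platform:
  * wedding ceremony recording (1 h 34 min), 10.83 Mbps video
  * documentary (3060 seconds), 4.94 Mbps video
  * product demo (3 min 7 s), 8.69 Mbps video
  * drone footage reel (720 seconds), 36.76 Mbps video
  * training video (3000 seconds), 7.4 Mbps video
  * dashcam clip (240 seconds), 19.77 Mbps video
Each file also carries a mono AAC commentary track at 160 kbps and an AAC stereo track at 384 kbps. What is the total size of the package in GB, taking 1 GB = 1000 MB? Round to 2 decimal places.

17.28 GB

Audio total: 160 + 384 = 544 kbps = 0.544 Mbps.
wedding ceremony recording: 11.374 Mbps × 5640 s = 64149.4 Mb
documentary: 5.484 Mbps × 3060 s = 16781.0 Mb
product demo: 9.234 Mbps × 187 s = 1726.8 Mb
drone footage reel: 37.304 Mbps × 720 s = 26858.9 Mb
training video: 7.944 Mbps × 3000 s = 23832.0 Mb
dashcam clip: 20.314 Mbps × 240 s = 4875.4 Mb
Total: 138223.4 Mb = 17277.9 MB.
= 17.28 GB.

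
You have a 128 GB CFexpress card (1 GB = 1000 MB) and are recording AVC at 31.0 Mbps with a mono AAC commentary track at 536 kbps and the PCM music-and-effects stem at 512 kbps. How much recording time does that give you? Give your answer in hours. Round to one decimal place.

Audio total: 536 + 512 = 1048 kbps = 1.048 Mbps.
Total bitrate: 31.0 + 1.048 = 32.048 Mbps.
Capacity: 128 GB = 1,024,000 Mb.
Recording time: 1,024,000 / 32.048 = 31,952 s ≈ 8.88 hours.

8.9 hours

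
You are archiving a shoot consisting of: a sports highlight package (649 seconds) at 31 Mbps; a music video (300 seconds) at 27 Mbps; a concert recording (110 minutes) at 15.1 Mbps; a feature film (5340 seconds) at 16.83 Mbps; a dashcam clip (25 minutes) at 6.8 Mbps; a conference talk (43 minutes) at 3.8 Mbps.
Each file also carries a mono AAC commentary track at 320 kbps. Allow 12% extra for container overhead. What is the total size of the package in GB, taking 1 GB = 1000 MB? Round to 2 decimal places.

Audio: 320 kbps = 0.320 Mbps.
sports highlight package: 31.320 Mbps × 649 s × 1.12 = 22765.9 Mb
music video: 27.320 Mbps × 300 s × 1.12 = 9179.5 Mb
concert recording: 15.420 Mbps × 6600 s × 1.12 = 113984.6 Mb
feature film: 17.150 Mbps × 5340 s × 1.12 = 102570.7 Mb
dashcam clip: 7.120 Mbps × 1500 s × 1.12 = 11961.6 Mb
conference talk: 4.120 Mbps × 2580 s × 1.12 = 11905.2 Mb
Total: 272367.5 Mb = 34045.9 MB.
= 34.05 GB.

34.05 GB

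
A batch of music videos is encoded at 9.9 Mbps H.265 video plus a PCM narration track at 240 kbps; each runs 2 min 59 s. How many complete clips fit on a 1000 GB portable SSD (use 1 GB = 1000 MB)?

4407

2 min 59 s = 179 s
Audio: 240 kbps = 0.240 Mbps.
Total bitrate: 10.140 Mbps.
Per item: 10.140 Mbps × 179 s = 1,815 Mb = 226.9 MB.
Capacity: 1000 GB = 8,000,000 Mb; 4407.57 items → 4407 complete.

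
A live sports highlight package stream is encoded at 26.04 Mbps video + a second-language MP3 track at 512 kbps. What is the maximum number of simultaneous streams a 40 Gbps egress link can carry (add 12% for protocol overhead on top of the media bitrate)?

Audio: 512 kbps = 0.512 Mbps.
Per-viewer media rate: 26.552 Mbps.
On the wire with 12% overhead: 29.738 Mbps.
40 Gbps = 40,000 Mbps; 40,000 / 29.738 = 1345.07 → 1345 viewers.

1345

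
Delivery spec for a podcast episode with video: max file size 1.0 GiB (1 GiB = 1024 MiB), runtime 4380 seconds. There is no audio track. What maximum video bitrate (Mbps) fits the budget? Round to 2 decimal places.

1.96 Mbps

Budget: 1.0 GiB = 8589.9 Mb.
Total bitrate budget: 8589.9 Mb / 4380 s = 1.961 Mbps.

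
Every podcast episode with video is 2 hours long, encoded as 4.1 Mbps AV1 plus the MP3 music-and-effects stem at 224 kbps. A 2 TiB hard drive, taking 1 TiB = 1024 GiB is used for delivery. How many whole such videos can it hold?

565

2 h = 7200 s
Audio: 224 kbps = 0.224 Mbps.
Total bitrate: 4.324 Mbps.
Per item: 4.324 Mbps × 7200 s = 31,133 Mb = 3,892 MB.
Capacity: 2 TiB = 17,592,186 Mb; 565.07 items → 565 complete.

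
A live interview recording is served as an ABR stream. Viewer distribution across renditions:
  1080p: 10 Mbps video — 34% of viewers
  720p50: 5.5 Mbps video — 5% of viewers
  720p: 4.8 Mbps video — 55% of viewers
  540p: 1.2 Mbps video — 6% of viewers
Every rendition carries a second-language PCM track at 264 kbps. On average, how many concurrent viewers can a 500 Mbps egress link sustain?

75

Audio: 264 kbps = 0.264 Mbps.
Average per-viewer bitrate: 0.34×10.264 + 0.05×5.764 + 0.55×5.064 + 0.06×1.464 = 6.651 Mbps.
500 Mbps = 500.0 Mbps; 500.0 / 6.651 = 75.18 → 75.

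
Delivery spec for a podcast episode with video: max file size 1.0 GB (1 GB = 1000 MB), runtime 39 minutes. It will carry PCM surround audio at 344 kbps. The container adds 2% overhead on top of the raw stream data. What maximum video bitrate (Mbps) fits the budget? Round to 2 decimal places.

Budget: 1.0 GB = 8000.0 Mb.
Stream payload after overhead: 8000.0 / 1.02 = 7843.1 Mb.
39 min = 2340 s
Total bitrate budget: 7843.1 Mb / 2340 s = 3.352 Mbps.
Audio: 344 kbps = 0.344 Mbps.
Video: 3.352 − 0.344 = 3.008 Mbps.

3.01 Mbps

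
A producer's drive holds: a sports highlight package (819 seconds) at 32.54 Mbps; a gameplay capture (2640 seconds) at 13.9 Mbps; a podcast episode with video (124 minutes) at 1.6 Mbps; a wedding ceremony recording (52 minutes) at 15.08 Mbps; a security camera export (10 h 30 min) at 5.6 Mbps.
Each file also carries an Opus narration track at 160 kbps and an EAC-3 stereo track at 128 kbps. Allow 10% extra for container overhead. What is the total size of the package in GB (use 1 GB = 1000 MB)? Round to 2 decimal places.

47.97 GB

Audio total: 160 + 128 = 288 kbps = 0.288 Mbps.
sports highlight package: 32.828 Mbps × 819 s × 1.10 = 29574.7 Mb
gameplay capture: 14.188 Mbps × 2640 s × 1.10 = 41202.0 Mb
podcast episode with video: 1.888 Mbps × 7440 s × 1.10 = 15451.4 Mb
wedding ceremony recording: 15.368 Mbps × 3120 s × 1.10 = 52743.0 Mb
security camera export: 5.888 Mbps × 37800 s × 1.10 = 244823.0 Mb
Total: 383794.1 Mb = 47974.3 MB.
= 47.97 GB.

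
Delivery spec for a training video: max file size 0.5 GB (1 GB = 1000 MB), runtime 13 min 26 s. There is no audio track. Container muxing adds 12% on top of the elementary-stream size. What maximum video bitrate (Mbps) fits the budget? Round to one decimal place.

4.4 Mbps

Budget: 0.5 GB = 4000.0 Mb.
Stream payload after overhead: 4000.0 / 1.12 = 3571.4 Mb.
13 min 26 s = 806 s
Total bitrate budget: 3571.4 Mb / 806 s = 4.431 Mbps.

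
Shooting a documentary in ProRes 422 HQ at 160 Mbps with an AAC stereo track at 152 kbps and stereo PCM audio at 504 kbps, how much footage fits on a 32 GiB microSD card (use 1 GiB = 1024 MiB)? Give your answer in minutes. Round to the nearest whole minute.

29 minutes

Audio total: 152 + 504 = 656 kbps = 0.656 Mbps.
Total bitrate: 160 + 0.656 = 160.656 Mbps.
Capacity: 32 GiB = 274,878 Mb.
Recording time: 274,878 / 160.656 = 1,711 s ≈ 28.5 minutes.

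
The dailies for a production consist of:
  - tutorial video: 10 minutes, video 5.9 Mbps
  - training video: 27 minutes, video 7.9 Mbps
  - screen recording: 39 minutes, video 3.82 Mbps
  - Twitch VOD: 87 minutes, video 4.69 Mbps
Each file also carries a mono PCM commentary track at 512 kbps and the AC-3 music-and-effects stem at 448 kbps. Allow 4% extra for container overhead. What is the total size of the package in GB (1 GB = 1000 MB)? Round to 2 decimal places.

Audio total: 512 + 448 = 960 kbps = 0.960 Mbps.
tutorial video: 6.860 Mbps × 600 s × 1.04 = 4280.6 Mb
training video: 8.860 Mbps × 1620 s × 1.04 = 14927.3 Mb
screen recording: 4.780 Mbps × 2340 s × 1.04 = 11632.6 Mb
Twitch VOD: 5.650 Mbps × 5220 s × 1.04 = 30672.7 Mb
Total: 61513.3 Mb = 7689.2 MB.
= 7.689 GB.

7.69 GB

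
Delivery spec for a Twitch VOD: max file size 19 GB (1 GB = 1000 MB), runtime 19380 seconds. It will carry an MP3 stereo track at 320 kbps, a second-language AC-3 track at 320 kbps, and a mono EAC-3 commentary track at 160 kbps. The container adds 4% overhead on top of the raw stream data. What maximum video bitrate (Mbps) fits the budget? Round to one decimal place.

Budget: 19 GB = 152000.0 Mb.
Stream payload after overhead: 152000.0 / 1.04 = 146153.8 Mb.
Total bitrate budget: 146153.8 Mb / 19380 s = 7.541 Mbps.
Audio total: 320 + 320 + 160 = 800 kbps = 0.800 Mbps.
Video: 7.541 − 0.800 = 6.741 Mbps.

6.7 Mbps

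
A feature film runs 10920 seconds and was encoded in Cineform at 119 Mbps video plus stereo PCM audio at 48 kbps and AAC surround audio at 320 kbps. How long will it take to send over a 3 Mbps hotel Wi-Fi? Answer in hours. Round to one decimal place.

120.7 hours

Audio total: 48 + 320 = 368 kbps = 0.368 Mbps.
Total bitrate: 119.368 Mbps.
File: 119.368 Mbps × 10920 s = 1303498.6 Mb.
At 3 Mbps: 1303498.6 / 3 = 434499.5 s ≈ 121 hours.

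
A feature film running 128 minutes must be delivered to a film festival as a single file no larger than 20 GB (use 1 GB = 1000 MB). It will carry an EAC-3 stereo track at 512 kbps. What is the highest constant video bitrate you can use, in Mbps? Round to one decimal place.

Budget: 20 GB = 160000.0 Mb.
128 min = 7680 s
Total bitrate budget: 160000.0 Mb / 7680 s = 20.833 Mbps.
Audio: 512 kbps = 0.512 Mbps.
Video: 20.833 − 0.512 = 20.321 Mbps.

20.3 Mbps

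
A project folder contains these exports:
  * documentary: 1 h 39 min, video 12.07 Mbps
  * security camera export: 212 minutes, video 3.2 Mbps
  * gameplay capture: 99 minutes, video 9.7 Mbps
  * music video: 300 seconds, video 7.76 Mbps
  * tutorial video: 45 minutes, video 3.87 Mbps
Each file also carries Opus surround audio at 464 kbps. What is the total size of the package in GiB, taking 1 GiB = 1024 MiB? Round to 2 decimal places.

Audio: 464 kbps = 0.464 Mbps.
documentary: 12.534 Mbps × 5940 s = 74452.0 Mb
security camera export: 3.664 Mbps × 12720 s = 46606.1 Mb
gameplay capture: 10.164 Mbps × 5940 s = 60374.2 Mb
music video: 8.224 Mbps × 300 s = 2467.2 Mb
tutorial video: 4.334 Mbps × 2700 s = 11701.8 Mb
Total: 195601.2 Mb = 24450.2 MB.
= 22.77 GiB.

22.77 GiB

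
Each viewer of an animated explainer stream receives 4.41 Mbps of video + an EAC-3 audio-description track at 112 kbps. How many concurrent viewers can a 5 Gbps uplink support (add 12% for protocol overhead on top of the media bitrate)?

Audio: 112 kbps = 0.112 Mbps.
Per-viewer media rate: 4.522 Mbps.
On the wire with 12% overhead: 5.065 Mbps.
5 Gbps = 5,000 Mbps; 5,000 / 5.065 = 987.24 → 987 viewers.

987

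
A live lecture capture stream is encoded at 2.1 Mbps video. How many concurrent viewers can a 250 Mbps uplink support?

250 Mbps = 250.0 Mbps; 250.0 / 2.100 = 119.05 → 119 viewers.

119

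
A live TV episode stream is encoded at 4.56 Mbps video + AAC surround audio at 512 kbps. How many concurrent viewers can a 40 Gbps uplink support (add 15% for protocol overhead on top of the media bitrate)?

Audio: 512 kbps = 0.512 Mbps.
Per-viewer media rate: 5.072 Mbps.
On the wire with 15% overhead: 5.833 Mbps.
40 Gbps = 40,000 Mbps; 40,000 / 5.833 = 6857.77 → 6857 viewers.

6857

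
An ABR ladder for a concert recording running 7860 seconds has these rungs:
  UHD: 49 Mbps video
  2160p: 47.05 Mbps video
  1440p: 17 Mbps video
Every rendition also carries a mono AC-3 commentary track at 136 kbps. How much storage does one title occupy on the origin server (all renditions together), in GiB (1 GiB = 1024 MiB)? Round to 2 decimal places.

103.82 GiB

Audio: 136 kbps = 0.136 Mbps.
Sum of rendition bitrates: (49+0.136) + (47.05+0.136) + (17+0.136) = 113.458 Mbps.
× 7860 s = 891,780 Mb = 111,472 MB = 103.8 GiB.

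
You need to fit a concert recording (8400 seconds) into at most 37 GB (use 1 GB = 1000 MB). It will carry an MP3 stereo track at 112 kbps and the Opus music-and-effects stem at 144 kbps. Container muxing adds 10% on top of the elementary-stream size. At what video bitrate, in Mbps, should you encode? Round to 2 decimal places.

Budget: 37 GB = 296000.0 Mb.
Stream payload after overhead: 296000.0 / 1.10 = 269090.9 Mb.
Total bitrate budget: 269090.9 Mb / 8400 s = 32.035 Mbps.
Audio total: 112 + 144 = 256 kbps = 0.256 Mbps.
Video: 32.035 − 0.256 = 31.779 Mbps.

31.78 Mbps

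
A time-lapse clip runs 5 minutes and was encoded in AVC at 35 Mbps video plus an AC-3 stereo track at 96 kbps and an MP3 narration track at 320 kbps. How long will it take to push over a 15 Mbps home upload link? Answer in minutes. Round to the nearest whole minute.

12 minutes

5 min = 300 s
Audio total: 96 + 320 = 416 kbps = 0.416 Mbps.
Total bitrate: 35.416 Mbps.
File: 35.416 Mbps × 300 s = 10624.8 Mb.
At 15 Mbps: 10624.8 / 15 = 708.3 s ≈ 11.8 minutes.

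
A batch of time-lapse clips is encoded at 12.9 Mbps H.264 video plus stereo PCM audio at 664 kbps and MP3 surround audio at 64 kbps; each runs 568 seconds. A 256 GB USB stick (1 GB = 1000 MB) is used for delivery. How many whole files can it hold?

264

Audio total: 664 + 64 = 728 kbps = 0.728 Mbps.
Total bitrate: 13.628 Mbps.
Per item: 13.628 Mbps × 568 s = 7,741 Mb = 967.6 MB.
Capacity: 256 GB = 2,048,000 Mb; 264.58 items → 264 complete.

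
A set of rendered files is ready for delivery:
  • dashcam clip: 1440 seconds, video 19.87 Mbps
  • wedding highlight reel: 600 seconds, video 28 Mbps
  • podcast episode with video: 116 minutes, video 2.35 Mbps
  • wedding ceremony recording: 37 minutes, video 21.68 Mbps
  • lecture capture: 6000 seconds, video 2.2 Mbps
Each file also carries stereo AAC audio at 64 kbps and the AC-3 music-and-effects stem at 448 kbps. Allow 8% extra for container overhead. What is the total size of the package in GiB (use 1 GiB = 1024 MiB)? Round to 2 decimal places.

Audio total: 64 + 448 = 512 kbps = 0.512 Mbps.
dashcam clip: 20.382 Mbps × 1440 s × 1.08 = 31698.1 Mb
wedding highlight reel: 28.512 Mbps × 600 s × 1.08 = 18475.8 Mb
podcast episode with video: 2.862 Mbps × 6960 s × 1.08 = 21513.1 Mb
wedding ceremony recording: 22.192 Mbps × 2220 s × 1.08 = 53207.5 Mb
lecture capture: 2.712 Mbps × 6000 s × 1.08 = 17573.8 Mb
Total: 142468.2 Mb = 17808.5 MB.
= 16.59 GiB.

16.59 GiB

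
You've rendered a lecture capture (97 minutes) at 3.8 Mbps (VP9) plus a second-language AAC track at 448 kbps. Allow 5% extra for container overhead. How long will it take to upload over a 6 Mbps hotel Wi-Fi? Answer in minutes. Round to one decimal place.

72.1 minutes

97 min = 5820 s
Audio: 448 kbps = 0.448 Mbps.
Total bitrate: 4.248 Mbps.
File: 4.248 Mbps × 5820 s = 24723.4 Mb.
With 5% container overhead: ×1.05. → 25959.5 Mb.
At 6 Mbps: 25959.5 / 6 = 4326.6 s ≈ 72.1 minutes.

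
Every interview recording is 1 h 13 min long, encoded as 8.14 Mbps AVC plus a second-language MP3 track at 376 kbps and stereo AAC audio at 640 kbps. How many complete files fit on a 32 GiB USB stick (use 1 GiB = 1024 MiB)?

6

1 h 13 min = 73 min = 4380 s
Audio total: 376 + 640 = 1016 kbps = 1.016 Mbps.
Total bitrate: 9.156 Mbps.
Per item: 9.156 Mbps × 4380 s = 40,103 Mb = 5,013 MB.
Capacity: 32 GiB = 274,878 Mb; 6.85 items → 6 complete.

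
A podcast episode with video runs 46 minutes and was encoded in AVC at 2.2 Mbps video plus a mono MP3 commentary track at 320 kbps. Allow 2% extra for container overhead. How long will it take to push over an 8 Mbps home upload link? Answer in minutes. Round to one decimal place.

46 min = 2760 s
Audio: 320 kbps = 0.320 Mbps.
Total bitrate: 2.520 Mbps.
File: 2.520 Mbps × 2760 s = 6955.2 Mb.
With 2% container overhead: ×1.02. → 7094.3 Mb.
At 8 Mbps: 7094.3 / 8 = 886.8 s ≈ 14.8 minutes.

14.8 minutes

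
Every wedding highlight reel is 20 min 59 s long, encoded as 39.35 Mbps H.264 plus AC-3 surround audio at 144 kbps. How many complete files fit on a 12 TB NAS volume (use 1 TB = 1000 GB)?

20 min 59 s = 1259 s
Audio: 144 kbps = 0.144 Mbps.
Total bitrate: 39.494 Mbps.
Per item: 39.494 Mbps × 1259 s = 49,723 Mb = 6,215 MB.
Capacity: 12 TB = 96,000,000 Mb; 1930.70 items → 1930 complete.

1930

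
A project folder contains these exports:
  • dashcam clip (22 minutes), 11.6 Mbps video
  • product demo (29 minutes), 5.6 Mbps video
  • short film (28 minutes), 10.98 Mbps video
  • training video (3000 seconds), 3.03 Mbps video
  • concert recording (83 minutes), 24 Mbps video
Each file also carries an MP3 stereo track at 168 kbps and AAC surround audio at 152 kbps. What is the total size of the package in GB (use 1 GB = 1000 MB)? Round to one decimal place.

22.0 GB

Audio total: 168 + 152 = 320 kbps = 0.320 Mbps.
dashcam clip: 11.920 Mbps × 1320 s = 15734.4 Mb
product demo: 5.920 Mbps × 1740 s = 10300.8 Mb
short film: 11.300 Mbps × 1680 s = 18984.0 Mb
training video: 3.350 Mbps × 3000 s = 10050.0 Mb
concert recording: 24.320 Mbps × 4980 s = 121113.6 Mb
Total: 176182.8 Mb = 22022.8 MB.
= 22.02 GB.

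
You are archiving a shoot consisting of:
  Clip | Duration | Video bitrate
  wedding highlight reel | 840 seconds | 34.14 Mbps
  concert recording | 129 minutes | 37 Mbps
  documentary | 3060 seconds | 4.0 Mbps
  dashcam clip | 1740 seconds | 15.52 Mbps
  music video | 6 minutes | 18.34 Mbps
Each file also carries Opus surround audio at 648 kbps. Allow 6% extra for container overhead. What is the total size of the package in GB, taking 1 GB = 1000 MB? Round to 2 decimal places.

Audio: 648 kbps = 0.648 Mbps.
wedding highlight reel: 34.788 Mbps × 840 s × 1.06 = 30975.2 Mb
concert recording: 37.648 Mbps × 7740 s × 1.06 = 308879.3 Mb
documentary: 4.648 Mbps × 3060 s × 1.06 = 15076.3 Mb
dashcam clip: 16.168 Mbps × 1740 s × 1.06 = 29820.3 Mb
music video: 18.988 Mbps × 360 s × 1.06 = 7245.8 Mb
Total: 391996.8 Mb = 48999.6 MB.
= 49.00 GB.

49.00 GB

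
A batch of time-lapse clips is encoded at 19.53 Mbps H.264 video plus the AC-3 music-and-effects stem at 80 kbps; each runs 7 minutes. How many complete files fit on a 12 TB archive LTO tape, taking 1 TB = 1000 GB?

7 min = 420 s
Audio: 80 kbps = 0.080 Mbps.
Total bitrate: 19.610 Mbps.
Per item: 19.610 Mbps × 420 s = 8,236 Mb = 1,030 MB.
Capacity: 12 TB = 96,000,000 Mb; 11655.86 items → 11655 complete.

11655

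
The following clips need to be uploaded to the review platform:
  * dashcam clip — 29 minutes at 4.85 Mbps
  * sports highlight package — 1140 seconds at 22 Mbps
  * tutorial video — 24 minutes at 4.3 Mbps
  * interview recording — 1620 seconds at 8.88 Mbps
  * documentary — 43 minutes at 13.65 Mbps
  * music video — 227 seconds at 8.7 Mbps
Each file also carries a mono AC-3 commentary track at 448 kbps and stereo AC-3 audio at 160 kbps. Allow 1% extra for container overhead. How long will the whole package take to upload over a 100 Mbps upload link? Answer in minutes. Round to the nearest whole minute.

Audio total: 448 + 160 = 608 kbps = 0.608 Mbps.
dashcam clip: 5.458 Mbps × 1740 s × 1.01 = 9591.9 Mb
sports highlight package: 22.608 Mbps × 1140 s × 1.01 = 26030.9 Mb
tutorial video: 4.908 Mbps × 1440 s × 1.01 = 7138.2 Mb
interview recording: 9.488 Mbps × 1620 s × 1.01 = 15524.3 Mb
documentary: 14.258 Mbps × 2580 s × 1.01 = 37153.5 Mb
music video: 9.308 Mbps × 227 s × 1.01 = 2134.0 Mb
Total: 97572.7 Mb = 12196.6 MB.
At 100 Mbps: 97572.7 / 100 = 976 s ≈ 16.3 minutes.

16 minutes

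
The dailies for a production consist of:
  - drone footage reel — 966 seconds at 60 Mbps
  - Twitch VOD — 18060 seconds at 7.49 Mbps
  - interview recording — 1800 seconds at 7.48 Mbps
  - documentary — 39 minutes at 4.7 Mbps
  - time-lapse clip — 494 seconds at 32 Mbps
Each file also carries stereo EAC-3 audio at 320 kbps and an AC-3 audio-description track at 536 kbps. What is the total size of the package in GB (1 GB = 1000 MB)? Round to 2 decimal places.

Audio total: 320 + 536 = 856 kbps = 0.856 Mbps.
drone footage reel: 60.856 Mbps × 966 s = 58786.9 Mb
Twitch VOD: 8.346 Mbps × 18060 s = 150728.8 Mb
interview recording: 8.336 Mbps × 1800 s = 15004.8 Mb
documentary: 5.556 Mbps × 2340 s = 13001.0 Mb
time-lapse clip: 32.856 Mbps × 494 s = 16230.9 Mb
Total: 253752.4 Mb = 31719.0 MB.
= 31.72 GB.

31.72 GB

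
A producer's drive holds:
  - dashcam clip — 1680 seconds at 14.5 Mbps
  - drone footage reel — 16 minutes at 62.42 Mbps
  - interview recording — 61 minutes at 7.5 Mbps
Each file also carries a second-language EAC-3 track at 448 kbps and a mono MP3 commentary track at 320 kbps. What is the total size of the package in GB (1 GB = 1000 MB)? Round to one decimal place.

Audio total: 448 + 320 = 768 kbps = 0.768 Mbps.
dashcam clip: 15.268 Mbps × 1680 s = 25650.2 Mb
drone footage reel: 63.188 Mbps × 960 s = 60660.5 Mb
interview recording: 8.268 Mbps × 3660 s = 30260.9 Mb
Total: 116571.6 Mb = 14571.5 MB.
= 14.57 GB.

14.6 GB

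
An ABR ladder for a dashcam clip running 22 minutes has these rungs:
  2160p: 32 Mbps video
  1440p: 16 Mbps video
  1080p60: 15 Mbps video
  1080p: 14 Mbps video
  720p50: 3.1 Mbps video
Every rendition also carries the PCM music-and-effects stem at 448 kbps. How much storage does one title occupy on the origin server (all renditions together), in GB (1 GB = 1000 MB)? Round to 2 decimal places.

22 min = 1320 s
Audio: 448 kbps = 0.448 Mbps.
Sum of rendition bitrates: (32+0.448) + (16+0.448) + (15+0.448) + (14+0.448) + (3.1+0.448) = 82.340 Mbps.
× 1320 s = 108,689 Mb = 13,586 MB = 13.59 GB.

13.59 GB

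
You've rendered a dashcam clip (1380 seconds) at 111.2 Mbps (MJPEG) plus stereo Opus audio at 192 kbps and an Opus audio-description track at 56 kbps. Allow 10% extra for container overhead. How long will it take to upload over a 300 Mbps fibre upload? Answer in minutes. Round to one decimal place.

Audio total: 192 + 56 = 248 kbps = 0.248 Mbps.
Total bitrate: 111.448 Mbps.
File: 111.448 Mbps × 1380 s = 153798.2 Mb.
With 10% container overhead: ×1.10. → 169178.1 Mb.
At 300 Mbps: 169178.1 / 300 = 563.9 s ≈ 9.4 minutes.

9.4 minutes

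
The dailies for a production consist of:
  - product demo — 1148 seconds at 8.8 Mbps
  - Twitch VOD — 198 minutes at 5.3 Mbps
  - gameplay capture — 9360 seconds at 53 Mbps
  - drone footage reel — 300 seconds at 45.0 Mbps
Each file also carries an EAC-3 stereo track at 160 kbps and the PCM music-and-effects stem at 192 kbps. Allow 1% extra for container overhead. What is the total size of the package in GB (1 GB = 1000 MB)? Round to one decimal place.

74.6 GB

Audio total: 160 + 192 = 352 kbps = 0.352 Mbps.
product demo: 9.152 Mbps × 1148 s × 1.01 = 10611.6 Mb
Twitch VOD: 5.652 Mbps × 11880 s × 1.01 = 67817.2 Mb
gameplay capture: 53.352 Mbps × 9360 s × 1.01 = 504368.5 Mb
drone footage reel: 45.352 Mbps × 300 s × 1.01 = 13741.7 Mb
Total: 596538.9 Mb = 74567.4 MB.
= 74.57 GB.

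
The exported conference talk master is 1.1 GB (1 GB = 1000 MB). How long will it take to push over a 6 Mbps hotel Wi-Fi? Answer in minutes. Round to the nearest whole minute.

File: 1.1 GB = 8800.0 Mb.
At 6 Mbps: 8800.0 / 6 = 1466.7 s ≈ 24.4 minutes.

24 minutes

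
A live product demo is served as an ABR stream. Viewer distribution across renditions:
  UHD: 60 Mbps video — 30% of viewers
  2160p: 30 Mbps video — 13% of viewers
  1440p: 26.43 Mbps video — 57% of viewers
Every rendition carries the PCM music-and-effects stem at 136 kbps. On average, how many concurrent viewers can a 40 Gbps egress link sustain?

1078

Audio: 136 kbps = 0.136 Mbps.
Average per-viewer bitrate: 0.30×60.136 + 0.13×30.136 + 0.57×26.566 = 37.101 Mbps.
40 Gbps = 40,000 Mbps; 40,000 / 37.101 = 1078.14 → 1078.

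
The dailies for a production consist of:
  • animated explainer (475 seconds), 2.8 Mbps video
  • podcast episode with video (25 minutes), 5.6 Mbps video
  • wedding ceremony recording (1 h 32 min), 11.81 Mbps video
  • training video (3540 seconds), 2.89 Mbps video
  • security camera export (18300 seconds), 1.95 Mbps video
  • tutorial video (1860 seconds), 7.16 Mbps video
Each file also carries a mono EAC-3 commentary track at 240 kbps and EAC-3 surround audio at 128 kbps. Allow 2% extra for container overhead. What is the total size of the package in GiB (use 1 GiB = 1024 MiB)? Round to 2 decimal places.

Audio total: 240 + 128 = 368 kbps = 0.368 Mbps.
animated explainer: 3.168 Mbps × 475 s × 1.02 = 1534.9 Mb
podcast episode with video: 5.968 Mbps × 1500 s × 1.02 = 9131.0 Mb
wedding ceremony recording: 12.178 Mbps × 5520 s × 1.02 = 68567.0 Mb
training video: 3.258 Mbps × 3540 s × 1.02 = 11764.0 Mb
security camera export: 2.318 Mbps × 18300 s × 1.02 = 43267.8 Mb
tutorial video: 7.528 Mbps × 1860 s × 1.02 = 14282.1 Mb
Total: 148546.8 Mb = 18568.4 MB.
= 17.29 GiB.

17.29 GiB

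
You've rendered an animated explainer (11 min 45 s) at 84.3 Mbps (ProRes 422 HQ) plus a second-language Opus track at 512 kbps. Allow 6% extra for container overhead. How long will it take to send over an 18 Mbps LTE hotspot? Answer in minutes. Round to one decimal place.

58.7 minutes

11 min 45 s = 705 s
Audio: 512 kbps = 0.512 Mbps.
Total bitrate: 84.812 Mbps.
File: 84.812 Mbps × 705 s = 59792.5 Mb.
With 6% container overhead: ×1.06. → 63380.0 Mb.
At 18 Mbps: 63380.0 / 18 = 3521.1 s ≈ 58.7 minutes.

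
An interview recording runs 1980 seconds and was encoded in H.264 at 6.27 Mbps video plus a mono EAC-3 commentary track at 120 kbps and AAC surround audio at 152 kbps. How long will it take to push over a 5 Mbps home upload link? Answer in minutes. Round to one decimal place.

Audio total: 120 + 152 = 272 kbps = 0.272 Mbps.
Total bitrate: 6.542 Mbps.
File: 6.542 Mbps × 1980 s = 12953.2 Mb.
At 5 Mbps: 12953.2 / 5 = 2590.6 s ≈ 43.2 minutes.

43.2 minutes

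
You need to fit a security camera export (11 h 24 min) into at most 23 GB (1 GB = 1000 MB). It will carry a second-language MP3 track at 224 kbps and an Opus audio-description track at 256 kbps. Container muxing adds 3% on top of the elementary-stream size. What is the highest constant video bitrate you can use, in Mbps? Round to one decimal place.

3.9 Mbps

Budget: 23 GB = 184000.0 Mb.
Stream payload after overhead: 184000.0 / 1.03 = 178640.8 Mb.
11 h 24 min = 684 min = 41040 s
Total bitrate budget: 178640.8 Mb / 41040 s = 4.353 Mbps.
Audio total: 224 + 256 = 480 kbps = 0.480 Mbps.
Video: 4.353 − 0.480 = 3.873 Mbps.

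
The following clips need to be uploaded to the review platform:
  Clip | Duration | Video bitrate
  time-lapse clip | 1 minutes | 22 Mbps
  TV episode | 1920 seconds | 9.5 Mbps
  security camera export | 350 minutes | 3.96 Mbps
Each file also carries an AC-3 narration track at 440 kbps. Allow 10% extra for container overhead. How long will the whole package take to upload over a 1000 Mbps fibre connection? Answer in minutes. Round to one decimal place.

Audio: 440 kbps = 0.440 Mbps.
time-lapse clip: 22.440 Mbps × 60 s × 1.10 = 1481.0 Mb
TV episode: 9.940 Mbps × 1920 s × 1.10 = 20993.3 Mb
security camera export: 4.400 Mbps × 21000 s × 1.10 = 101640.0 Mb
Total: 124114.3 Mb = 15514.3 MB.
At 1000 Mbps: 124114.3 / 1000 = 124 s ≈ 2.07 minutes.

2.1 minutes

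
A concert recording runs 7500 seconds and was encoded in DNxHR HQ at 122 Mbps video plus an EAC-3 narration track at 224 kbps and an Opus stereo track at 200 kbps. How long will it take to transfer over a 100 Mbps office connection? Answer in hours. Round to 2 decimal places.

Audio total: 224 + 200 = 424 kbps = 0.424 Mbps.
Total bitrate: 122.424 Mbps.
File: 122.424 Mbps × 7500 s = 918180.0 Mb.
At 100 Mbps: 918180.0 / 100 = 9181.8 s ≈ 2.55 hours.

2.55 hours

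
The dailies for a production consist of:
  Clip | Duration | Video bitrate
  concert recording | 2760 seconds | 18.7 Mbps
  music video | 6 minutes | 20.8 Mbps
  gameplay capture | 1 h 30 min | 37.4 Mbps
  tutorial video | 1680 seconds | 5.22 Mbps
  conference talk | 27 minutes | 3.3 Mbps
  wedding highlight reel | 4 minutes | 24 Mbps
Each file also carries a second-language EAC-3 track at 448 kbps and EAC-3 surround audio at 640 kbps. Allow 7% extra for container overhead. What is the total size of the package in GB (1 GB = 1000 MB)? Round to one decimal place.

39.3 GB

Audio total: 448 + 640 = 1088 kbps = 1.088 Mbps.
concert recording: 19.788 Mbps × 2760 s × 1.07 = 58437.9 Mb
music video: 21.888 Mbps × 360 s × 1.07 = 8431.3 Mb
gameplay capture: 38.488 Mbps × 5400 s × 1.07 = 222383.7 Mb
tutorial video: 6.308 Mbps × 1680 s × 1.07 = 11339.3 Mb
conference talk: 4.388 Mbps × 1620 s × 1.07 = 7606.2 Mb
wedding highlight reel: 25.088 Mbps × 240 s × 1.07 = 6442.6 Mb
Total: 314640.9 Mb = 39330.1 MB.
= 39.33 GB.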